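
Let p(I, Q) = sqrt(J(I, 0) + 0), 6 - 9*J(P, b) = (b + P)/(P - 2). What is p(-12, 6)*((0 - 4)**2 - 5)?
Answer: 22*sqrt(7)/7 ≈ 8.3152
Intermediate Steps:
J(P, b) = 2/3 - (P + b)/(9*(-2 + P)) (J(P, b) = 2/3 - (b + P)/(9*(P - 2)) = 2/3 - (P + b)/(9*(-2 + P)))
p(I, Q) = sqrt((-12 + 5*I)/(-2 + I))/3 (p(I, Q) = sqrt((-12 - 1*0 + 5*I)/(9*(-2 + I)) + 0) = sqrt((-12 + 0 + 5*I)/(9*(-2 + I)) + 0) = sqrt((-12 + 5*I)/(9*(-2 + I)) + 0) = sqrt((-12 + 5*I)/(9*(-2 + I))) = sqrt((-12 + 5*I)/(-2 + I))/3)
p(-12, 6)*((0 - 4)**2 - 5) = (sqrt((-12 + 5*(-12))/(-2 - 12))/3)*((0 - 4)**2 - 5) = (sqrt((-12 - 60)/(-14))/3)*((-4)**2 - 5) = (sqrt(-1/14*(-72))/3)*(16 - 5) = (sqrt(36/7)/3)*11 = ((6*sqrt(7)/7)/3)*11 = (2*sqrt(7)/7)*11 = 22*sqrt(7)/7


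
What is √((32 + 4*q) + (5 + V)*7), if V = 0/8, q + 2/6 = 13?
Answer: √1059/3 ≈ 10.847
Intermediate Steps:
q = 38/3 (q = -⅓ + 13 = 38/3 ≈ 12.667)
V = 0 (V = 0*(⅛) = 0)
√((32 + 4*q) + (5 + V)*7) = √((32 + 4*(38/3)) + (5 + 0)*7) = √((32 + 152/3) + 5*7) = √(248/3 + 35) = √(353/3) = √1059/3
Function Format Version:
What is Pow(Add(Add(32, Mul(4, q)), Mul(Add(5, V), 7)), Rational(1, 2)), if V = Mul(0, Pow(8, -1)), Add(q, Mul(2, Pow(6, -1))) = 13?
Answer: Mul(Rational(1, 3), Pow(1059, Rational(1, 2))) ≈ 10.847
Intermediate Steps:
q = Rational(38, 3) (q = Add(Rational(-1, 3), 13) = Rational(38, 3) ≈ 12.667)
V = 0 (V = Mul(0, Rational(1, 8)) = 0)
Pow(Add(Add(32, Mul(4, q)), Mul(Add(5, V), 7)), Rational(1, 2)) = Pow(Add(Add(32, Mul(4, Rational(38, 3))), Mul(Add(5, 0), 7)), Rational(1, 2)) = Pow(Add(Add(32, Rational(152, 3)), Mul(5, 7)), Rational(1, 2)) = Pow(Add(Rational(248, 3), 35), Rational(1, 2)) = Pow(Rational(353, 3), Rational(1, 2)) = Mul(Rational(1, 3), Pow(1059, Rational(1, 2)))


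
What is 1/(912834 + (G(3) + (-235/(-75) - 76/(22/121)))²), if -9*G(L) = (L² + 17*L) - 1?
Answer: 2025/2208122146 ≈ 9.1707e-7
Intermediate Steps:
G(L) = ⅑ - 17*L/9 - L²/9 (G(L) = -((L² + 17*L) - 1)/9 = -(-1 + L² + 17*L)/9 = ⅑ - 17*L/9 - L²/9)
1/(912834 + (G(3) + (-235/(-75) - 76/(22/121)))²) = 1/(912834 + ((⅑ - 17/9*3 - ⅑*3²) + (-235/(-75) - 76/(22/121)))²) = 1/(912834 + ((⅑ - 17/3 - ⅑*9) + (-235*(-1/75) - 76/(22*(1/121))))²) = 1/(912834 + ((⅑ - 17/3 - 1) + (47/15 - 76/2/11))²) = 1/(912834 + (-59/9 + (47/15 - 76*11/2))²) = 1/(912834 + (-59/9 + (47/15 - 418))²) = 1/(912834 + (-59/9 - 6223/15)²) = 1/(912834 + (-18964/45)²) = 1/(912834 + 359633296/2025) = 1/(2208122146/2025) = 2025/2208122146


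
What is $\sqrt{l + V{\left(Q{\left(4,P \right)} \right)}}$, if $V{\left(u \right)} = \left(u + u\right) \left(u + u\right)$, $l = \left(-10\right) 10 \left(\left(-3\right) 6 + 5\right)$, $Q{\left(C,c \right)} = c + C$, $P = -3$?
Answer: $2 \sqrt{326} \approx 36.111$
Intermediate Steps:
$Q{\left(C,c \right)} = C + c$
$l = 1300$ ($l = - 100 \left(-18 + 5\right) = \left(-100\right) \left(-13\right) = 1300$)
$V{\left(u \right)} = 4 u^{2}$ ($V{\left(u \right)} = 2 u 2 u = 4 u^{2}$)
$\sqrt{l + V{\left(Q{\left(4,P \right)} \right)}} = \sqrt{1300 + 4 \left(4 - 3\right)^{2}} = \sqrt{1300 + 4 \cdot 1^{2}} = \sqrt{1300 + 4 \cdot 1} = \sqrt{1300 + 4} = \sqrt{1304} = 2 \sqrt{326}$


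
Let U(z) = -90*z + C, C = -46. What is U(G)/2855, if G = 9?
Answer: -856/2855 ≈ -0.29982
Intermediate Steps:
U(z) = -46 - 90*z (U(z) = -90*z - 46 = -46 - 90*z)
U(G)/2855 = (-46 - 90*9)/2855 = (-46 - 810)*(1/2855) = -856*1/2855 = -856/2855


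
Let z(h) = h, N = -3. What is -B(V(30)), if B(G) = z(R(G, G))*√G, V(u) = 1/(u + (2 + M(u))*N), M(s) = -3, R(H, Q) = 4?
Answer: -4*√33/33 ≈ -0.69631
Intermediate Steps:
V(u) = 1/(3 + u) (V(u) = 1/(u + (2 - 3)*(-3)) = 1/(u - 1*(-3)) = 1/(u + 3) = 1/(3 + u))
B(G) = 4*√G
-B(V(30)) = -4*√(1/(3 + 30)) = -4*√(1/33) = -4*√33/33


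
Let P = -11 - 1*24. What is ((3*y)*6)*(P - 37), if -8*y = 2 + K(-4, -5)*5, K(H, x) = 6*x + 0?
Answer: -23976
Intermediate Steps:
K(H, x) = 6*x
P = -35 (P = -11 - 24 = -35)
y = 37/2 (y = -(2 + (6*(-5))*5)/8 = -(2 - 30*5)/8 = -(2 - 150)/8 = -⅛*(-148) = 37/2 ≈ 18.500)
((3*y)*6)*(P - 37) = ((3*(37/2))*6)*(-35 - 37) = ((111/2)*6)*(-72) = 333*(-72) = -23976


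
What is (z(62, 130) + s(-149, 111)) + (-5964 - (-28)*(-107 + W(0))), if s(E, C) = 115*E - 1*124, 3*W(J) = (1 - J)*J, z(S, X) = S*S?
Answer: -22375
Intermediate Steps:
z(S, X) = S²
W(J) = J*(1 - J)/3 (W(J) = ((1 - J)*J)/3 = (J*(1 - J))/3 = J*(1 - J)/3)
s(E, C) = -124 + 115*E (s(E, C) = 115*E - 124 = -124 + 115*E)
(z(62, 130) + s(-149, 111)) + (-5964 - (-28)*(-107 + W(0))) = (62² + (-124 + 115*(-149))) + (-5964 - (-28)*(-107 + (⅓)*0*(1 - 1*0))) = (3844 + (-124 - 17135)) + (-5964 - (-28)*(-107 + (⅓)*0*(1 + 0))) = (3844 - 17259) + (-5964 - (-28)*(-107 + (⅓)*0*1)) = -13415 + (-5964 - (-28)*(-107 + 0)) = -13415 + (-5964 - (-28)*(-107)) = -13415 + (-5964 - 1*2996) = -13415 + (-5964 - 2996) = -13415 - 8960 = -22375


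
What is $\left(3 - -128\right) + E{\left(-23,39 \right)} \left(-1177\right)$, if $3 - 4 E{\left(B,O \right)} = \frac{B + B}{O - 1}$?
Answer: $- \frac{21051}{19} \approx -1107.9$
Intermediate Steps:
$E{\left(B,O \right)} = \frac{3}{4} - \frac{B}{2 \left(-1 + O\right)}$ ($E{\left(B,O \right)} = \frac{3}{4} - \frac{\left(B + B\right) \frac{1}{O - 1}}{4} = \frac{3}{4} - \frac{2 B \frac{1}{-1 + O}}{4} = \frac{3}{4} - \frac{B}{2 \left(-1 + O\right)}$)
$\left(3 - -128\right) + E{\left(-23,39 \right)} \left(-1177\right) = \left(3 - -128\right) + \frac{-3 - -46 + 3 \cdot 39}{4 \left(-1 + 39\right)} \left(-1177\right) = \left(3 + 128\right) + \frac{-3 + 46 + 117}{4 \cdot 38} \left(-1177\right) = 131 + \frac{1}{4} \cdot \frac{1}{38} \cdot 160 \left(-1177\right) = 131 + \frac{20}{19} \left(-1177\right) = 131 - \frac{23540}{19} = - \frac{21051}{19}$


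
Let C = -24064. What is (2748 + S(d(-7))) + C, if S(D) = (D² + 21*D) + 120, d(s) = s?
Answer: -21294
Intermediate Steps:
S(D) = 120 + D² + 21*D
(2748 + S(d(-7))) + C = (2748 + (120 + (-7)² + 21*(-7))) - 24064 = (2748 + (120 + 49 - 147)) - 24064 = (2748 + 22) - 24064 = 2770 - 24064 = -21294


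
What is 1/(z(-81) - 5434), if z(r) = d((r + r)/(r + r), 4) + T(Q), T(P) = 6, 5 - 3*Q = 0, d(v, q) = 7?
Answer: -1/5421 ≈ -0.00018447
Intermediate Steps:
Q = 5/3 (Q = 5/3 - ⅓*0 = 5/3 + 0 = 5/3 ≈ 1.6667)
z(r) = 13 (z(r) = 7 + 6 = 13)
1/(z(-81) - 5434) = 1/(13 - 5434) = 1/(-5421) = -1/5421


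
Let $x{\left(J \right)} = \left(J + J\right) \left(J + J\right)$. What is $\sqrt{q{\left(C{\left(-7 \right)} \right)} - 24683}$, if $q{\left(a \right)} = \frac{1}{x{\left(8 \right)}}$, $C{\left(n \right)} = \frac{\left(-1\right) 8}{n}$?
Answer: $\frac{i \sqrt{6318847}}{16} \approx 157.11 i$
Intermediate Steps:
$x{\left(J \right)} = 4 J^{2}$ ($x{\left(J \right)} = 2 J 2 J = 4 J^{2}$)
$C{\left(n \right)} = - \frac{8}{n}$
$q{\left(a \right)} = \frac{1}{256}$ ($q{\left(a \right)} = \frac{1}{4 \cdot 8^{2}} = \frac{1}{4 \cdot 64} = \frac{1}{256}$)
$\sqrt{q{\left(C{\left(-7 \right)} \right)} - 24683} = \sqrt{\frac{1}{256} - 24683} = \sqrt{- \frac{6318847}{256}} = \frac{i \sqrt{6318847}}{16}$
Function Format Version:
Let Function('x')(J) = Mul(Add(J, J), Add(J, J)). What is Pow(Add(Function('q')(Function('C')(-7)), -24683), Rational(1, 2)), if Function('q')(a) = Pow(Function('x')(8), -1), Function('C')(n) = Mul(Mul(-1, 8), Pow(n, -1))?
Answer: Mul(Rational(1, 16), I, Pow(6318847, Rational(1, 2))) ≈ Mul(157.11, I)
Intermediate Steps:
Function('x')(J) = Mul(4, Pow(J, 2)) (Function('x')(J) = Mul(Mul(2, J), Mul(2, J)) = Mul(4, Pow(J, 2)))
Function('C')(n) = Mul(-8, Pow(n, -1))
Function('q')(a) = Rational(1, 256) (Function('q')(a) = Pow(Mul(4, Pow(8, 2)), -1) = Pow(Mul(4, 64), -1) = Pow(256, -1) = Rational(1, 256))
Pow(Add(Function('q')(Function('C')(-7)), -24683), Rational(1, 2)) = Pow(Add(Rational(1, 256), -24683), Rational(1, 2)) = Pow(Rational(-6318847, 256), Rational(1, 2)) = Mul(Rational(1, 16), I, Pow(6318847, Rational(1, 2)))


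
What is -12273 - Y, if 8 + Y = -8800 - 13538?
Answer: 10073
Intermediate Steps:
Y = -22346 (Y = -8 + (-8800 - 13538) = -8 - 22338 = -22346)
-12273 - Y = -12273 - 1*(-22346) = -12273 + 22346 = 10073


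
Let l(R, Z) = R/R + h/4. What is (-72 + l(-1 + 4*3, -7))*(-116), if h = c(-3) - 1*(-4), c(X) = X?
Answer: 8207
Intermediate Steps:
h = 1 (h = -3 - 1*(-4) = -3 + 4 = 1)
l(R, Z) = 5/4 (l(R, Z) = R/R + 1/4 = 1 + 1*(¼) = 1 + ¼ = 5/4)
(-72 + l(-1 + 4*3, -7))*(-116) = (-72 + 5/4)*(-116) = -283/4*(-116) = 8207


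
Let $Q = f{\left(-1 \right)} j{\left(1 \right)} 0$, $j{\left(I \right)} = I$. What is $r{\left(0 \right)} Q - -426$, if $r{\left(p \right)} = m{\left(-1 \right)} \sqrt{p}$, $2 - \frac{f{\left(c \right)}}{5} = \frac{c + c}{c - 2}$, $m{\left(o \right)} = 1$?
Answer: $426$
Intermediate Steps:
$f{\left(c \right)} = 10 - \frac{10 c}{-2 + c}$ ($f{\left(c \right)} = 10 - 5 \frac{c + c}{c - 2} = 10 - 5 \frac{2 c}{-2 + c} = 10 - \frac{10 c}{-2 + c}$)
$Q = 0$ ($Q = - \frac{20}{-2 - 1} \cdot 1 \cdot 0 = - \frac{20}{-3} \cdot 1 \cdot 0 = \left(-20\right) \left(- \frac{1}{3}\right) 1 \cdot 0 = \frac{20}{3} \cdot 1 \cdot 0 = \frac{20}{3} \cdot 0 = 0$)
$r{\left(p \right)} = \sqrt{p}$ ($r{\left(p \right)} = 1 \sqrt{p} = \sqrt{p}$)
$r{\left(0 \right)} Q - -426 = \sqrt{0} \cdot 0 - -426 = 0 \cdot 0 + 426 = 0 + 426 = 426$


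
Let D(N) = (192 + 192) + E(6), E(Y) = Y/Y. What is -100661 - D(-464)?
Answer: -101046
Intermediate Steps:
E(Y) = 1
D(N) = 385 (D(N) = (192 + 192) + 1 = 384 + 1 = 385)
-100661 - D(-464) = -100661 - 1*385 = -100661 - 385 = -101046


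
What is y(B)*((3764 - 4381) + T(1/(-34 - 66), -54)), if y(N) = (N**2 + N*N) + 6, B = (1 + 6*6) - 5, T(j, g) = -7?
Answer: -1281696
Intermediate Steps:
B = 32 (B = (1 + 36) - 5 = 37 - 5 = 32)
y(N) = 6 + 2*N**2 (y(N) = (N**2 + N**2) + 6 = 2*N**2 + 6 = 6 + 2*N**2)
y(B)*((3764 - 4381) + T(1/(-34 - 66), -54)) = (6 + 2*32**2)*((3764 - 4381) - 7) = (6 + 2*1024)*(-617 - 7) = (6 + 2048)*(-624) = 2054*(-624) = -1281696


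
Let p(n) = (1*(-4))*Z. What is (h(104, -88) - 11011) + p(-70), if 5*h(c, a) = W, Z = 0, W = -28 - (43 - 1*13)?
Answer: -55113/5 ≈ -11023.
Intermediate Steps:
W = -58 (W = -28 - (43 - 13) = -28 - 1*30 = -28 - 30 = -58)
h(c, a) = -58/5 (h(c, a) = (1/5)*(-58) = -58/5)
p(n) = 0 (p(n) = (1*(-4))*0 = -4*0 = 0)
(h(104, -88) - 11011) + p(-70) = (-58/5 - 11011) + 0 = -55113/5 + 0 = -55113/5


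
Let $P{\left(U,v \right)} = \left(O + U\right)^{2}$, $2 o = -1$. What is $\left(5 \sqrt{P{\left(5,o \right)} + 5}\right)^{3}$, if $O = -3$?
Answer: $3375$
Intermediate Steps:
$o = - \frac{1}{2}$ ($o = \frac{1}{2} \left(-1\right) = - \frac{1}{2} \approx -0.5$)
$P{\left(U,v \right)} = \left(-3 + U\right)^{2}$
$\left(5 \sqrt{P{\left(5,o \right)} + 5}\right)^{3} = \left(5 \sqrt{\left(-3 + 5\right)^{2} + 5}\right)^{3} = \left(5 \sqrt{2^{2} + 5}\right)^{3} = \left(5 \sqrt{4 + 5}\right)^{3} = \left(5 \sqrt{9}\right)^{3} = \left(5 \cdot 3\right)^{3} = 15^{3} = 3375$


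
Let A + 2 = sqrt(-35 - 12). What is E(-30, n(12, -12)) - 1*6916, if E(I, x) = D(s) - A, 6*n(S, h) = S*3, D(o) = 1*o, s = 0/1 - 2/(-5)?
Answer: -34568/5 - I*sqrt(47) ≈ -6913.6 - 6.8557*I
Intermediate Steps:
A = -2 + I*sqrt(47) (A = -2 + sqrt(-35 - 12) = -2 + sqrt(-47) = -2 + I*sqrt(47) ≈ -2.0 + 6.8557*I)
s = 2/5 (s = 0*1 - 2*(-1/5) = 0 + 2/5 = 2/5 ≈ 0.40000)
D(o) = o
n(S, h) = S/2 (n(S, h) = (S*3)/6 = (3*S)/6 = S/2)
E(I, x) = 12/5 - I*sqrt(47) (E(I, x) = 2/5 - (-2 + I*sqrt(47)) = 2/5 + (2 - I*sqrt(47)) = 12/5 - I*sqrt(47))
E(-30, n(12, -12)) - 1*6916 = (12/5 - I*sqrt(47)) - 1*6916 = (12/5 - I*sqrt(47)) - 6916 = -34568/5 - I*sqrt(47)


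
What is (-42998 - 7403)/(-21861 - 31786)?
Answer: 50401/53647 ≈ 0.93949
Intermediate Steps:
(-42998 - 7403)/(-21861 - 31786) = -50401/(-53647) = -50401*(-1/53647) = 50401/53647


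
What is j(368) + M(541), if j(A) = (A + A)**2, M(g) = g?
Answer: 542237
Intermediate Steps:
j(A) = 4*A**2 (j(A) = (2*A)**2 = 4*A**2)
j(368) + M(541) = 4*368**2 + 541 = 4*135424 + 541 = 541696 + 541 = 542237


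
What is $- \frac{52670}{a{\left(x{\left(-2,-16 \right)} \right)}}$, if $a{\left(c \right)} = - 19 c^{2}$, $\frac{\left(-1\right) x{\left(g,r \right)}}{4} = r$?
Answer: $\frac{26335}{38912} \approx 0.67678$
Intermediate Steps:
$x{\left(g,r \right)} = - 4 r$
$- \frac{52670}{a{\left(x{\left(-2,-16 \right)} \right)}} = - \frac{52670}{\left(-19\right) \left(\left(-4\right) \left(-16\right)\right)^{2}} = - \frac{52670}{\left(-19\right) 64^{2}} = - \frac{52670}{\left(-19\right) 4096} = - \frac{52670}{-77824} = \left(-52670\right) \left(- \frac{1}{77824}\right) = \frac{26335}{38912}$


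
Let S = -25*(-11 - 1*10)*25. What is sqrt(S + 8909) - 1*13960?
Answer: -13960 + sqrt(22034) ≈ -13812.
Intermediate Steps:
S = 13125 (S = -25*(-11 - 10)*25 = -25*(-21)*25 = 525*25 = 13125)
sqrt(S + 8909) - 1*13960 = sqrt(13125 + 8909) - 1*13960 = sqrt(22034) - 13960 = -13960 + sqrt(22034)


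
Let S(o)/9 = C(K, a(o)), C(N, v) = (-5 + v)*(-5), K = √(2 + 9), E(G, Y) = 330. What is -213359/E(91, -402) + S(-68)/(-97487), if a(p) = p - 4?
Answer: -20800872283/32170710 ≈ -646.58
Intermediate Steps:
K = √11 ≈ 3.3166
a(p) = -4 + p
C(N, v) = 25 - 5*v
S(o) = 405 - 45*o (S(o) = 9*(25 - 5*(-4 + o)) = 9*(25 + (20 - 5*o)) = 9*(45 - 5*o) = 405 - 45*o)
-213359/E(91, -402) + S(-68)/(-97487) = -213359/330 + (405 - 45*(-68))/(-97487) = -213359*1/330 + (405 + 3060)*(-1/97487) = -213359/330 + 3465*(-1/97487) = -213359/330 - 3465/97487 = -20800872283/32170710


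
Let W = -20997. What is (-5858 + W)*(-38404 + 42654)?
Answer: -114133750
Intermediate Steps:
(-5858 + W)*(-38404 + 42654) = (-5858 - 20997)*(-38404 + 42654) = -26855*4250 = -114133750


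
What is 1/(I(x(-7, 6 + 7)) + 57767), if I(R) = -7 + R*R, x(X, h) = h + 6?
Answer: 1/58121 ≈ 1.7205e-5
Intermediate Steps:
x(X, h) = 6 + h
I(R) = -7 + R²
1/(I(x(-7, 6 + 7)) + 57767) = 1/((-7 + (6 + (6 + 7))²) + 57767) = 1/((-7 + (6 + 13)²) + 57767) = 1/((-7 + 19²) + 57767) = 1/((-7 + 361) + 57767) = 1/(354 + 57767) = 1/58121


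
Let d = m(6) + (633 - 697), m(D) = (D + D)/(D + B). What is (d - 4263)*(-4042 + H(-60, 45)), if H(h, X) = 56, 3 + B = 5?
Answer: 17241443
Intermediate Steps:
B = 2 (B = -3 + 5 = 2)
m(D) = 2*D/(2 + D) (m(D) = (D + D)/(D + 2) = (2*D)/(2 + D) = 2*D/(2 + D))
d = -125/2 (d = 2*6/(2 + 6) + (633 - 697) = 2*6/8 - 64 = 2*6*(⅛) - 64 = 3/2 - 64 = -125/2 ≈ -62.500)
(d - 4263)*(-4042 + H(-60, 45)) = (-125/2 - 4263)*(-4042 + 56) = -8651/2*(-3986) = 17241443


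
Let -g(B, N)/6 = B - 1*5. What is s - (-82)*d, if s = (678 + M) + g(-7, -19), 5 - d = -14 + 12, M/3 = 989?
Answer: 4291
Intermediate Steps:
M = 2967 (M = 3*989 = 2967)
d = 7 (d = 5 - (-14 + 12) = 5 - 1*(-2) = 5 + 2 = 7)
g(B, N) = 30 - 6*B (g(B, N) = -6*(B - 1*5) = -6*(B - 5) = -6*(-5 + B) = 30 - 6*B)
s = 3717 (s = (678 + 2967) + (30 - 6*(-7)) = 3645 + (30 + 42) = 3645 + 72 = 3717)
s - (-82)*d = 3717 - (-82)*7 = 3717 - 1*(-574) = 3717 + 574 = 4291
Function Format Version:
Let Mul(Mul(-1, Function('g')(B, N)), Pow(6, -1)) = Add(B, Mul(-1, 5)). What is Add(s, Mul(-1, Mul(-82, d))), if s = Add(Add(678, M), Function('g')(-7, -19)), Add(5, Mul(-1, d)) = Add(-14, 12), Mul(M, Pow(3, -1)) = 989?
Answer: 4291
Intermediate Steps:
M = 2967 (M = Mul(3, 989) = 2967)
d = 7 (d = Add(5, Mul(-1, Add(-14, 12))) = Add(5, Mul(-1, -2)) = Add(5, 2) = 7)
Function('g')(B, N) = Add(30, Mul(-6, B)) (Function('g')(B, N) = Mul(-6, Add(B, Mul(-1, 5))) = Mul(-6, Add(B, -5)) = Mul(-6, Add(-5, B)) = Add(30, Mul(-6, B)))
s = 3717 (s = Add(Add(678, 2967), Add(30, Mul(-6, -7))) = Add(3645, Add(30, 42)) = Add(3645, 72) = 3717)
Add(s, Mul(-1, Mul(-82, d))) = Add(3717, Mul(-1, Mul(-82, 7))) = Add(3717, Mul(-1, -574)) = Add(3717, 574) = 4291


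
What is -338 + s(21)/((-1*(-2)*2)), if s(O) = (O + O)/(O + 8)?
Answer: -19583/58 ≈ -337.64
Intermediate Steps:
s(O) = 2*O/(8 + O) (s(O) = (2*O)/(8 + O) = 2*O/(8 + O))
-338 + s(21)/((-1*(-2)*2)) = -338 + (2*21/(8 + 21))/((-1*(-2)*2)) = -338 + (2*21/29)/((2*2)) = -338 + (2*21*(1/29))/4 = -338 + (42/29)*(¼) = -338 + 21/58 = -19583/58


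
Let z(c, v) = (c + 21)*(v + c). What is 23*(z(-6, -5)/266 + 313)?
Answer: 1911139/266 ≈ 7184.7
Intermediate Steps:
z(c, v) = (21 + c)*(c + v)
23*(z(-6, -5)/266 + 313) = 23*(((-6)² + 21*(-6) + 21*(-5) - 6*(-5))/266 + 313) = 23*((36 - 126 - 105 + 30)*(1/266) + 313) = 23*(-165*1/266 + 313) = 23*(-165/266 + 313) = 23*(83093/266) = 1911139/266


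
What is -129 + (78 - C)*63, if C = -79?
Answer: 9762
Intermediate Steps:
-129 + (78 - C)*63 = -129 + (78 - 1*(-79))*63 = -129 + (78 + 79)*63 = -129 + 157*63 = -129 + 9891 = 9762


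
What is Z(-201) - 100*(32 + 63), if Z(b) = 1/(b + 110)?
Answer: -864501/91 ≈ -9500.0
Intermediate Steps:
Z(b) = 1/(110 + b)
Z(-201) - 100*(32 + 63) = 1/(110 - 201) - 100*(32 + 63) = 1/(-91) - 100*95 = -1/91 - 9500 = -864501/91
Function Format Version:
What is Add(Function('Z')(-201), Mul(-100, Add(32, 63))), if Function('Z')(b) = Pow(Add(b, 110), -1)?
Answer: Rational(-864501, 91) ≈ -9500.0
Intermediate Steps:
Function('Z')(b) = Pow(Add(110, b), -1)
Add(Function('Z')(-201), Mul(-100, Add(32, 63))) = Add(Pow(Add(110, -201), -1), Mul(-100, Add(32, 63))) = Add(Pow(-91, -1), Mul(-100, 95)) = Add(Rational(-1, 91), -9500) = Rational(-864501, 91)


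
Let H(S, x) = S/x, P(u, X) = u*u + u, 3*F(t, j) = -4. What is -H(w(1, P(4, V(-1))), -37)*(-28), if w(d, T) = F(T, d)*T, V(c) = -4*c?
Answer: 2240/111 ≈ 20.180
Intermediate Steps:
F(t, j) = -4/3 (F(t, j) = (⅓)*(-4) = -4/3)
P(u, X) = u + u² (P(u, X) = u² + u = u + u²)
w(d, T) = -4*T/3
-H(w(1, P(4, V(-1))), -37)*(-28) = --16*(1 + 4)/3/(-37)*(-28) = --16*5/3*(-1/37)*(-28) = --4/3*20*(-1/37)*(-28) = -(-80/3*(-1/37))*(-28) = -80*(-28)/111 = -1*(-2240/111) = 2240/111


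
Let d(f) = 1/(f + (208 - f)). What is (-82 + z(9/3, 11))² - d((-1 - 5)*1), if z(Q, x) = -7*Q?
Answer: 2206671/208 ≈ 10609.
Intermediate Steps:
d(f) = 1/208
(-82 + z(9/3, 11))² - d((-1 - 5)*1) = (-82 - 63/3)² - 1*1/208 = (-82 - 63/3)² - 1/208 = (-82 - 7*3)² - 1/208 = (-82 - 21)² - 1/208 = (-103)² - 1/208 = 10609 - 1/208 = 2206671/208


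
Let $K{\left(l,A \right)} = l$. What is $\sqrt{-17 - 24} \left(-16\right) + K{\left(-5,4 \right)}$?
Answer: $-5 - 16 i \sqrt{41} \approx -5.0 - 102.45 i$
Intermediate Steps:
$\sqrt{-17 - 24} \left(-16\right) + K{\left(-5,4 \right)} = \sqrt{-17 - 24} \left(-16\right) - 5 = \sqrt{-41} \left(-16\right) - 5 = i \sqrt{41} \left(-16\right) - 5 = - 16 i \sqrt{41} - 5 = -5 - 16 i \sqrt{41}$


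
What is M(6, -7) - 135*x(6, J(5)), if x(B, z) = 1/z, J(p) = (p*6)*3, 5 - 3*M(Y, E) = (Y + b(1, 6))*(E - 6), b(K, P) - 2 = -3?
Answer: 131/6 ≈ 21.833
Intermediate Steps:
b(K, P) = -1 (b(K, P) = 2 - 3 = -1)
M(Y, E) = 5/3 - (-1 + Y)*(-6 + E)/3 (M(Y, E) = 5/3 - (Y - 1)*(E - 6)/3 = 5/3 - (-1 + Y)*(-6 + E)/3)
J(p) = 18*p (J(p) = (6*p)*3 = 18*p)
M(6, -7) - 135*x(6, J(5)) = (-⅓ + 2*6 + (⅓)*(-7) - ⅓*(-7)*6) - 135/(18*5) = (-⅓ + 12 - 7/3 + 14) - 135/90 = 70/3 - 135*1/90 = 70/3 - 3/2 = 131/6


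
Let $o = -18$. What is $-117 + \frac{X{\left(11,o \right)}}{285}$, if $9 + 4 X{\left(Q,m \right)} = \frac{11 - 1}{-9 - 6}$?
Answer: $- \frac{400169}{3420} \approx -117.01$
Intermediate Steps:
$X{\left(Q,m \right)} = - \frac{29}{12}$ ($X{\left(Q,m \right)} = - \frac{9}{4} + \frac{\left(11 - 1\right) \frac{1}{-9 - 6}}{4} = - \frac{9}{4} + \frac{10 \frac{1}{-15}}{4} = - \frac{9}{4} + \frac{10 \left(- \frac{1}{15}\right)}{4} = - \frac{9}{4} + \frac{1}{4} \left(- \frac{2}{3}\right) = - \frac{9}{4} - \frac{1}{6} = - \frac{29}{12}$)
$-117 + \frac{X{\left(11,o \right)}}{285} = -117 + \frac{1}{285} \left(- \frac{29}{12}\right) = -117 - \frac{29}{3420} = - \frac{400169}{3420}$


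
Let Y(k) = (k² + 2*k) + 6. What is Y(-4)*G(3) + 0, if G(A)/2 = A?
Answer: 84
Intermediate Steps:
G(A) = 2*A
Y(k) = 6 + k² + 2*k
Y(-4)*G(3) + 0 = (6 + (-4)² + 2*(-4))*(2*3) + 0 = (6 + 16 - 8)*6 + 0 = 14*6 + 0 = 84 + 0 = 84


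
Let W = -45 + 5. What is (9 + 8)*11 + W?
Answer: 147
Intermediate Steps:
W = -40
(9 + 8)*11 + W = (9 + 8)*11 - 40 = 17*11 - 40 = 187 - 40 = 147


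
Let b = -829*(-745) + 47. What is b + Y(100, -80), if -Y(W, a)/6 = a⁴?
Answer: -245142348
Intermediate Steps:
Y(W, a) = -6*a⁴
b = 617652 (b = 617605 + 47 = 617652)
b + Y(100, -80) = 617652 - 6*(-80)⁴ = 617652 - 6*40960000 = 617652 - 245760000 = -245142348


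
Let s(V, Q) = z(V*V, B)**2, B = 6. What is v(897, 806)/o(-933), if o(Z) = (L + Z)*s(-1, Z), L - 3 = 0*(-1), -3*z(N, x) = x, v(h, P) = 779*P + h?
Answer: -628771/3720 ≈ -169.02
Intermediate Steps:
v(h, P) = h + 779*P
z(N, x) = -x/3
s(V, Q) = 4 (s(V, Q) = (-1/3*6)**2 = (-2)**2 = 4)
L = 3 (L = 3 + 0*(-1) = 3 + 0 = 3)
o(Z) = 12 + 4*Z (o(Z) = (3 + Z)*4 = 12 + 4*Z)
v(897, 806)/o(-933) = (897 + 779*806)/(12 + 4*(-933)) = (897 + 627874)/(12 - 3732) = 628771/(-3720) = 628771*(-1/3720) = -628771/3720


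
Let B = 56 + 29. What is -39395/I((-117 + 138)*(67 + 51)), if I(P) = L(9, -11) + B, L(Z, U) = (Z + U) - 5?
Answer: -39395/78 ≈ -505.06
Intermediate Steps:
L(Z, U) = -5 + U + Z (L(Z, U) = (U + Z) - 5 = -5 + U + Z)
B = 85
I(P) = 78 (I(P) = (-5 - 11 + 9) + 85 = -7 + 85 = 78)
-39395/I((-117 + 138)*(67 + 51)) = -39395/78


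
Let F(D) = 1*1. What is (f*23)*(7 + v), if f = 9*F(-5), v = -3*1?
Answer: 828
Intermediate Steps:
F(D) = 1
v = -3
f = 9 (f = 9*1 = 9)
(f*23)*(7 + v) = (9*23)*(7 - 3) = 207*4 = 828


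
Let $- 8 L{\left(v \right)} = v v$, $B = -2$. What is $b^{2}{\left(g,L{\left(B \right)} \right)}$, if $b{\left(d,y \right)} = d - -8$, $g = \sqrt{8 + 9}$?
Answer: $\left(8 + \sqrt{17}\right)^{2} \approx 146.97$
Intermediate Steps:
$L{\left(v \right)} = - \frac{v^{2}}{8}$ ($L{\left(v \right)} = - \frac{v v}{8} = - \frac{v^{2}}{8}$)
$g = \sqrt{17} \approx 4.1231$
$b{\left(d,y \right)} = 8 + d$ ($b{\left(d,y \right)} = d + 8 = 8 + d$)
$b^{2}{\left(g,L{\left(B \right)} \right)} = \left(8 + \sqrt{17}\right)^{2}$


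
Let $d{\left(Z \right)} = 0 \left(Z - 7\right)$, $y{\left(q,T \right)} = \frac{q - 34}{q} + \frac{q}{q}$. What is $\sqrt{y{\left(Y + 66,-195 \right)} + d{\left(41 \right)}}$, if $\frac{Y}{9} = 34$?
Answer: $\frac{\sqrt{66030}}{186} \approx 1.3815$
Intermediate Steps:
$Y = 306$ ($Y = 9 \cdot 34 = 306$)
$y{\left(q,T \right)} = 1 + \frac{-34 + q}{q}$ ($y{\left(q,T \right)} = \frac{q - 34}{q} + 1 = \frac{-34 + q}{q} + 1 = 1 + \frac{-34 + q}{q}$)
$d{\left(Z \right)} = 0$ ($d{\left(Z \right)} = 0 \left(-7 + Z\right) = 0$)
$\sqrt{y{\left(Y + 66,-195 \right)} + d{\left(41 \right)}} = \sqrt{\left(2 - \frac{34}{306 + 66}\right) + 0} = \sqrt{\left(2 - \frac{34}{372}\right) + 0} = \sqrt{\left(2 - \frac{17}{186}\right) + 0} = \sqrt{\frac{355}{186} + 0} = \sqrt{\frac{355}{186}} = \frac{\sqrt{66030}}{186}$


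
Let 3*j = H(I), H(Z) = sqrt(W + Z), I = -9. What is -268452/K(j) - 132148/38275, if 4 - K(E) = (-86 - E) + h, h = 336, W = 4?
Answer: 22676876388148/20846440475 + 805356*I*sqrt(5)/544649 ≈ 1087.8 + 3.3064*I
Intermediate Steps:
H(Z) = sqrt(4 + Z)
j = I*sqrt(5)/3 (j = sqrt(4 - 9)/3 = sqrt(-5)/3 = (I*sqrt(5))/3 = I*sqrt(5)/3 ≈ 0.74536*I)
K(E) = -246 + E (K(E) = 4 - ((-86 - E) + 336) = 4 - (250 - E) = 4 + (-250 + E) = -246 + E)
-268452/K(j) - 132148/38275 = -268452/(-246 + I*sqrt(5)/3) - 132148/38275 = -132148/38275 - 268452/(-246 + I*sqrt(5)/3)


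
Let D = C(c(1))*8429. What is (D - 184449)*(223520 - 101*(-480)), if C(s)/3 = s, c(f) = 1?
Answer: -43292064000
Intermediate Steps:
C(s) = 3*s
D = 25287 (D = (3*1)*8429 = 3*8429 = 25287)
(D - 184449)*(223520 - 101*(-480)) = (25287 - 184449)*(223520 - 101*(-480)) = -159162*(223520 + 48480) = -159162*272000 = -43292064000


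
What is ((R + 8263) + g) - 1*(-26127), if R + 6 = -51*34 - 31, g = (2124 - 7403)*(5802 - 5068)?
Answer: -3842167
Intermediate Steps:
g = -3874786 (g = -5279*734 = -3874786)
R = -1771 (R = -6 + (-51*34 - 31) = -6 + (-1734 - 31) = -6 - 1765 = -1771)
((R + 8263) + g) - 1*(-26127) = ((-1771 + 8263) - 3874786) - 1*(-26127) = (6492 - 3874786) + 26127 = -3868294 + 26127 = -3842167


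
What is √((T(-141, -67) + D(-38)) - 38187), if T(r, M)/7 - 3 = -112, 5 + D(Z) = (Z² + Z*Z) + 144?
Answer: I*√35923 ≈ 189.53*I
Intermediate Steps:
D(Z) = 139 + 2*Z² (D(Z) = -5 + ((Z² + Z*Z) + 144) = -5 + ((Z² + Z²) + 144) = -5 + (2*Z² + 144) = -5 + (144 + 2*Z²) = 139 + 2*Z²)
T(r, M) = -763 (T(r, M) = 21 + 7*(-112) = 21 - 784 = -763)
√((T(-141, -67) + D(-38)) - 38187) = √((-763 + (139 + 2*(-38)²)) - 38187) = √((-763 + (139 + 2*1444)) - 38187) = √((-763 + (139 + 2888)) - 38187) = √((-763 + 3027) - 38187) = √(2264 - 38187) = √(-35923) = I*√35923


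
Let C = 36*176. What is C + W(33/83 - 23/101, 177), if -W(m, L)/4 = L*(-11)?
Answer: 14124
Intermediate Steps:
C = 6336
W(m, L) = 44*L (W(m, L) = -4*L*(-11) = -(-44)*L = 44*L)
C + W(33/83 - 23/101, 177) = 6336 + 44*177 = 6336 + 7788 = 14124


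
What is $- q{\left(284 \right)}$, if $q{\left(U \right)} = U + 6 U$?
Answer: $-1988$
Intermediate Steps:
$q{\left(U \right)} = 7 U$
$- q{\left(284 \right)} = - 7 \cdot 284 = \left(-1\right) 1988 = -1988$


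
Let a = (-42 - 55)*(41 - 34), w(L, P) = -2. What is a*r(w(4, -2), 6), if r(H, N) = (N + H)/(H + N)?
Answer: -679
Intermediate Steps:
r(H, N) = 1 (r(H, N) = (H + N)/(H + N) = 1)
a = -679 (a = -97*7 = -679)
a*r(w(4, -2), 6) = -679*1 = -679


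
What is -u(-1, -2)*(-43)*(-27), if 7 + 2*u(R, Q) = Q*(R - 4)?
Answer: -3483/2 ≈ -1741.5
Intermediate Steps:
u(R, Q) = -7/2 + Q*(-4 + R)/2 (u(R, Q) = -7/2 + (Q*(R - 4))/2 = -7/2 + (Q*(-4 + R))/2 = -7/2 + Q*(-4 + R)/2)
-u(-1, -2)*(-43)*(-27) = -(-7/2 - 2*(-2) + (½)*(-2)*(-1))*(-43)*(-27) = -(-7/2 + 4 + 1)*(-43)*(-27) = -(3/2)*(-43)*(-27) = -(-129)*(-27)/2 = -1*3483/2 = -3483/2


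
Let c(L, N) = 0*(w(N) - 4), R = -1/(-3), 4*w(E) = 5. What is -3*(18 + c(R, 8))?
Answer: -54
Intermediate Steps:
w(E) = 5/4 (w(E) = (1/4)*5 = 5/4)
R = 1/3 (R = -1*(-1/3) = 1/3 ≈ 0.33333)
c(L, N) = 0 (c(L, N) = 0*(5/4 - 4) = 0*(-11/4) = 0)
-3*(18 + c(R, 8)) = -3*(18 + 0) = -3*18 = -54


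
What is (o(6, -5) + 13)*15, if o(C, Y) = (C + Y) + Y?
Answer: 135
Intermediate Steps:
o(C, Y) = C + 2*Y
(o(6, -5) + 13)*15 = ((6 + 2*(-5)) + 13)*15 = ((6 - 10) + 13)*15 = (-4 + 13)*15 = 9*15 = 135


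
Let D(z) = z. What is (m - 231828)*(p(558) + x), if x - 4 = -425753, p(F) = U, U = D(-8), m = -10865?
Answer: 103328243601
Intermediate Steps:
U = -8
p(F) = -8
x = -425749 (x = 4 - 425753 = -425749)
(m - 231828)*(p(558) + x) = (-10865 - 231828)*(-8 - 425749) = -242693*(-425757) = 103328243601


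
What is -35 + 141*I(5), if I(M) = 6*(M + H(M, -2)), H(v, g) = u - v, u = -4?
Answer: -3419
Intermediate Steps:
H(v, g) = -4 - v
I(M) = -24 (I(M) = 6*(M + (-4 - M)) = 6*(-4) = -24)
-35 + 141*I(5) = -35 + 141*(-24) = -35 - 3384 = -3419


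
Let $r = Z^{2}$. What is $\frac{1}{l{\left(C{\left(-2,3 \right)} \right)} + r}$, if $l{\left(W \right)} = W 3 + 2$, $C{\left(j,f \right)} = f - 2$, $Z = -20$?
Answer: $\frac{1}{405} \approx 0.0024691$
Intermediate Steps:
$C{\left(j,f \right)} = -2 + f$
$r = 400$ ($r = \left(-20\right)^{2} = 400$)
$l{\left(W \right)} = 2 + 3 W$ ($l{\left(W \right)} = 3 W + 2 = 2 + 3 W$)
$\frac{1}{l{\left(C{\left(-2,3 \right)} \right)} + r} = \frac{1}{\left(2 + 3 \left(-2 + 3\right)\right) + 400} = \frac{1}{\left(2 + 3 \cdot 1\right) + 400} = \frac{1}{\left(2 + 3\right) + 400} = \frac{1}{5 + 400} = \frac{1}{405}$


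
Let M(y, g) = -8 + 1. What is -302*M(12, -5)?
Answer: 2114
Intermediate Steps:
M(y, g) = -7
-302*M(12, -5) = -302*(-7) = 2114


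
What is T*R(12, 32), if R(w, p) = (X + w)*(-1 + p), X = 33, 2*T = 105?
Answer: 146475/2 ≈ 73238.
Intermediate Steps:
T = 105/2 (T = (½)*105 = 105/2 ≈ 52.500)
R(w, p) = (-1 + p)*(33 + w) (R(w, p) = (33 + w)*(-1 + p) = (-1 + p)*(33 + w))
T*R(12, 32) = 105*(-33 - 1*12 + 33*32 + 32*12)/2 = 105*(-33 - 12 + 1056 + 384)/2 = (105/2)*1395 = 146475/2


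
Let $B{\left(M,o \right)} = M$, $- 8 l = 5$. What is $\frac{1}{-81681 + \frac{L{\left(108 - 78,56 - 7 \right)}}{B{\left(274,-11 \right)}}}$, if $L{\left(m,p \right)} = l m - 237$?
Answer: $- \frac{1096}{89523399} \approx -1.2243 \cdot 10^{-5}$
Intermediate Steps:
$l = - \frac{5}{8}$ ($l = \left(- \frac{1}{8}\right) 5 = - \frac{5}{8} \approx -0.625$)
$L{\left(m,p \right)} = -237 - \frac{5 m}{8}$ ($L{\left(m,p \right)} = - \frac{5 m}{8} - 237 = -237 - \frac{5 m}{8}$)
$\frac{1}{-81681 + \frac{L{\left(108 - 78,56 - 7 \right)}}{B{\left(274,-11 \right)}}} = \frac{1}{-81681 + \frac{-237 - \frac{5 \left(108 - 78\right)}{8}}{274}} = \frac{1}{-81681 + \left(-237 - \frac{75}{4}\right) \frac{1}{274}} = \frac{1}{-81681 - \frac{1023}{1096}} = \frac{1}{- \frac{89523399}{1096}} = - \frac{1096}{89523399}$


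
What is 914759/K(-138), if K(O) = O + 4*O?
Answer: -914759/690 ≈ -1325.7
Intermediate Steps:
K(O) = 5*O
914759/K(-138) = 914759/((5*(-138))) = 914759/(-690) = 914759*(-1/690) = -914759/690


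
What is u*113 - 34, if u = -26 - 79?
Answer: -11899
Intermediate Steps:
u = -105
u*113 - 34 = -105*113 - 34 = -11865 - 34 = -11899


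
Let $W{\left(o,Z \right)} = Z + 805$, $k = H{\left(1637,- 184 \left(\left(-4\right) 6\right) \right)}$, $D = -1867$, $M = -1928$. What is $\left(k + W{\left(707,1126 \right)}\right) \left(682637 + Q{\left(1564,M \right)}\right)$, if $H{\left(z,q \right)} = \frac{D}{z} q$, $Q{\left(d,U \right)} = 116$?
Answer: $- \frac{3470860219625}{1637} \approx -2.1203 \cdot 10^{9}$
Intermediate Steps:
$H{\left(z,q \right)} = - \frac{1867 q}{z}$ ($H{\left(z,q \right)} = - \frac{1867}{z} q = - \frac{1867 q}{z}$)
$k = - \frac{8244672}{1637}$ ($k = - \frac{1867 \left(- 184 \left(\left(-4\right) 6\right)\right)}{1637} = \left(-1867\right) \left(\left(-184\right) \left(-24\right)\right) \frac{1}{1637} = \left(-1867\right) 4416 \cdot \frac{1}{1637} = - \frac{8244672}{1637} \approx -5036.5$)
$W{\left(o,Z \right)} = 805 + Z$
$\left(k + W{\left(707,1126 \right)}\right) \left(682637 + Q{\left(1564,M \right)}\right) = \left(- \frac{8244672}{1637} + \left(805 + 1126\right)\right) \left(682637 + 116\right) = \left(- \frac{8244672}{1637} + 1931\right) 682753 = \left(- \frac{5083625}{1637}\right) 682753 = - \frac{3470860219625}{1637}$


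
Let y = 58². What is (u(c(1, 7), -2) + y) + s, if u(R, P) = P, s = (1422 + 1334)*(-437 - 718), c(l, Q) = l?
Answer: -3179818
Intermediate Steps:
s = -3183180 (s = 2756*(-1155) = -3183180)
y = 3364
(u(c(1, 7), -2) + y) + s = (-2 + 3364) - 3183180 = 3362 - 3183180 = -3179818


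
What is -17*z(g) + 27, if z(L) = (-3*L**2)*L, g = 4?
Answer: 3291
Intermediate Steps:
z(L) = -3*L**3
-17*z(g) + 27 = -(-51)*4**3 + 27 = -(-51)*64 + 27 = -17*(-192) + 27 = 3264 + 27 = 3291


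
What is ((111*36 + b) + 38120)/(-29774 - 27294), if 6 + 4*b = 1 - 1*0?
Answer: -168459/228272 ≈ -0.73798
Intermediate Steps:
b = -5/4 (b = -3/2 + (1 - 1*0)/4 = -3/2 + (1 + 0)/4 = -3/2 + (¼)*1 = -3/2 + ¼ = -5/4 ≈ -1.2500)
((111*36 + b) + 38120)/(-29774 - 27294) = ((111*36 - 5/4) + 38120)/(-29774 - 27294) = ((3996 - 5/4) + 38120)/(-57068) = (15979/4 + 38120)*(-1/57068) = (168459/4)*(-1/57068) = -168459/228272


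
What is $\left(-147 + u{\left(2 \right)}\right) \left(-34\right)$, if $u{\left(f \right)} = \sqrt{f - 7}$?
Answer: $4998 - 34 i \sqrt{5} \approx 4998.0 - 76.026 i$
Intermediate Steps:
$u{\left(f \right)} = \sqrt{-7 + f}$
$\left(-147 + u{\left(2 \right)}\right) \left(-34\right) = \left(-147 + \sqrt{-7 + 2}\right) \left(-34\right) = \left(-147 + \sqrt{-5}\right) \left(-34\right) = \left(-147 + i \sqrt{5}\right) \left(-34\right) = 4998 - 34 i \sqrt{5}$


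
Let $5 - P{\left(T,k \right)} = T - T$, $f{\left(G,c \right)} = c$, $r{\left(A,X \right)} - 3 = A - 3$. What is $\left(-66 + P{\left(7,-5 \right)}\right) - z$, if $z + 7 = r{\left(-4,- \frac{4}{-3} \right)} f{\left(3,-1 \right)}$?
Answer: $-58$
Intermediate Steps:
$r{\left(A,X \right)} = A$ ($r{\left(A,X \right)} = 3 + \left(A - 3\right) = 3 + \left(-3 + A\right) = A$)
$P{\left(T,k \right)} = 5$ ($P{\left(T,k \right)} = 5 - \left(T - T\right) = 5 - 0 = 5 + 0 = 5$)
$z = -3$ ($z = -7 - -4 = -7 + 4 = -3$)
$\left(-66 + P{\left(7,-5 \right)}\right) - z = \left(-66 + 5\right) - -3 = -61 + 3 = -58$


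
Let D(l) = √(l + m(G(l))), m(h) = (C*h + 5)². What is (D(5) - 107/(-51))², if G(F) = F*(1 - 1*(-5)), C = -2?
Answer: 7892479/2601 + 214*√3030/51 ≈ 3265.4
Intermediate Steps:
G(F) = 6*F (G(F) = F*(1 + 5) = F*6 = 6*F)
m(h) = (5 - 2*h)² (m(h) = (-2*h + 5)² = (5 - 2*h)²)
D(l) = √(l + (-5 + 12*l)²) (D(l) = √(l + (-5 + 2*(6*l))²) = √(l + (-5 + 12*l)²))
(D(5) - 107/(-51))² = (√(5 + (-5 + 12*5)²) - 107/(-51))² = (√(5 + (-5 + 60)²) - 107*(-1/51))² = (√(5 + 55²) + 107/51)² = (√(5 + 3025) + 107/51)² = (√3030 + 107/51)² = (107/51 + √3030)²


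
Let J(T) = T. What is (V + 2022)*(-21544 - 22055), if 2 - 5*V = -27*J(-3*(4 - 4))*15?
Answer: -440873088/5 ≈ -8.8175e+7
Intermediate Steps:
V = ⅖ (V = ⅖ - (-(-81)*(4 - 4))*15/5 = ⅖ - (-(-81)*0)*15/5 = ⅖ - (-27*0)*15/5 = ⅖ - 0*15 = ⅖ - ⅕*0 = ⅖ + 0 = ⅖ ≈ 0.40000)
(V + 2022)*(-21544 - 22055) = (⅖ + 2022)*(-21544 - 22055) = (10112/5)*(-43599) = -440873088/5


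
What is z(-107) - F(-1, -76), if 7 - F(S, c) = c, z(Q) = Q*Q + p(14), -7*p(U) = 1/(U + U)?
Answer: 2227735/196 ≈ 11366.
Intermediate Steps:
p(U) = -1/(14*U) (p(U) = -1/(7*(U + U)) = -1/(2*U)/7 = -1/(14*U))
z(Q) = -1/196 + Q² (z(Q) = Q*Q - 1/14/14 = Q² - 1/14*1/14 = Q² - 1/196 = -1/196 + Q²)
F(S, c) = 7 - c
z(-107) - F(-1, -76) = (-1/196 + (-107)²) - (7 - 1*(-76)) = (-1/196 + 11449) - (7 + 76) = 2244003/196 - 1*83 = 2244003/196 - 83 = 2227735/196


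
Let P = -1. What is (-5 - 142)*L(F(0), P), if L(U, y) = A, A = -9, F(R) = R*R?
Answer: 1323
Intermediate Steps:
F(R) = R²
L(U, y) = -9
(-5 - 142)*L(F(0), P) = (-5 - 142)*(-9) = -147*(-9) = 1323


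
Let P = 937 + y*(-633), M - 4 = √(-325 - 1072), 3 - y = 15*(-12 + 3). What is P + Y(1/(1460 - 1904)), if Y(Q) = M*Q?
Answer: -9592288/111 - I*√1397/444 ≈ -86417.0 - 0.084181*I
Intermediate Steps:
y = 138 (y = 3 - 15*(-12 + 3) = 3 - 15*(-9) = 3 - 1*(-135) = 3 + 135 = 138)
M = 4 + I*√1397 (M = 4 + √(-325 - 1072) = 4 + √(-1397) = 4 + I*√1397 ≈ 4.0 + 37.376*I)
Y(Q) = Q*(4 + I*√1397) (Y(Q) = (4 + I*√1397)*Q = Q*(4 + I*√1397))
P = -86417 (P = 937 + 138*(-633) = 937 - 87354 = -86417)
P + Y(1/(1460 - 1904)) = -86417 + (4 + I*√1397)/(1460 - 1904) = -86417 + (4 + I*√1397)/(-444) = -86417 - (4 + I*√1397)/444 = -86417 + (-1/111 - I*√1397/444) = -9592288/111 - I*√1397/444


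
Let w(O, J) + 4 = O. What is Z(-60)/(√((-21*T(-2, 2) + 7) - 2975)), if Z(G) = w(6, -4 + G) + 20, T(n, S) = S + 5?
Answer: -22*I*√3115/3115 ≈ -0.39418*I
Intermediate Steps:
T(n, S) = 5 + S
w(O, J) = -4 + O
Z(G) = 22 (Z(G) = (-4 + 6) + 20 = 2 + 20 = 22)
Z(-60)/(√((-21*T(-2, 2) + 7) - 2975)) = 22/(√((-21*(5 + 2) + 7) - 2975)) = 22/(√((-21*7 + 7) - 2975)) = 22/(√((-147 + 7) - 2975)) = 22/(√(-140 - 2975)) = 22/(√(-3115)) = 22/((I*√3115)) = 22*(-I*√3115/3115) = -22*I*√3115/3115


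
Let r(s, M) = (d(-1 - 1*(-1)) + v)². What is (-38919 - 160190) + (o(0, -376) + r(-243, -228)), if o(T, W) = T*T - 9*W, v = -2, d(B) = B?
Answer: -195721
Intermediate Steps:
r(s, M) = 4 (r(s, M) = ((-1 - 1*(-1)) - 2)² = ((-1 + 1) - 2)² = (0 - 2)² = (-2)² = 4)
o(T, W) = T² - 9*W
(-38919 - 160190) + (o(0, -376) + r(-243, -228)) = (-38919 - 160190) + ((0² - 9*(-376)) + 4) = -199109 + ((0 + 3384) + 4) = -199109 + (3384 + 4) = -199109 + 3388 = -195721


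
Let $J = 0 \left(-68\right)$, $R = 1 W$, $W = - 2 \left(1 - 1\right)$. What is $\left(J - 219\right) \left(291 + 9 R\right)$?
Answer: $-63729$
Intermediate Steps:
$W = 0$ ($W = \left(-2\right) 0 = 0$)
$R = 0$ ($R = 1 \cdot 0 = 0$)
$J = 0$
$\left(J - 219\right) \left(291 + 9 R\right) = \left(0 - 219\right) \left(291 + 9 \cdot 0\right) = - 219 \left(291 + 0\right) = \left(-219\right) 291 = -63729$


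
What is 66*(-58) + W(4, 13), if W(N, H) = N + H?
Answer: -3811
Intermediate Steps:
W(N, H) = H + N
66*(-58) + W(4, 13) = 66*(-58) + (13 + 4) = -3828 + 17 = -3811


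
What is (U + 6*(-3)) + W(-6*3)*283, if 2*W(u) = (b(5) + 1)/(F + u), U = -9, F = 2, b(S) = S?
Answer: -1281/16 ≈ -80.063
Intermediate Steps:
W(u) = 3/(2 + u) (W(u) = ((5 + 1)/(2 + u))/2 = (6/(2 + u))/2 = 3/(2 + u))
(U + 6*(-3)) + W(-6*3)*283 = (-9 + 6*(-3)) + (3/(2 - 6*3))*283 = (-9 - 18) + (3/(2 - 18))*283 = -27 + (3/(-16))*283 = -27 + (3*(-1/16))*283 = -27 - 3/16*283 = -27 - 849/16 = -1281/16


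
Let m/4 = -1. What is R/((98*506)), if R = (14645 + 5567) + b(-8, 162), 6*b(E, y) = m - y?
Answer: 60553/148764 ≈ 0.40704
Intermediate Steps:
m = -4 (m = 4*(-1) = -4)
b(E, y) = -⅔ - y/6 (b(E, y) = (-4 - y)/6 = -⅔ - y/6)
R = 60553/3 (R = (14645 + 5567) + (-⅔ - ⅙*162) = 20212 + (-⅔ - 27) = 20212 - 83/3 = 60553/3 ≈ 20184.)
R/((98*506)) = 60553/(3*((98*506))) = (60553/3)/49588 = (60553/3)*(1/49588) = 60553/148764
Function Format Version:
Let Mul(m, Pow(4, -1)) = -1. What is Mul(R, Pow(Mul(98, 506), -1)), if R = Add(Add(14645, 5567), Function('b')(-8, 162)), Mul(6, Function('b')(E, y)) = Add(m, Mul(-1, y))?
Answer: Rational(60553, 148764) ≈ 0.40704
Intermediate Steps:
m = -4 (m = Mul(4, -1) = -4)
Function('b')(E, y) = Add(Rational(-2, 3), Mul(Rational(-1, 6), y)) (Function('b')(E, y) = Mul(Rational(1, 6), Add(-4, Mul(-1, y))) = Add(Rational(-2, 3), Mul(Rational(-1, 6), y)))
R = Rational(60553, 3) (R = Add(Add(14645, 5567), Add(Rational(-2, 3), Mul(Rational(-1, 6), 162))) = Add(20212, Add(Rational(-2, 3), -27)) = Add(20212, Rational(-83, 3)) = Rational(60553, 3) ≈ 20184.)
Mul(R, Pow(Mul(98, 506), -1)) = Mul(Rational(60553, 3), Pow(Mul(98, 506), -1)) = Mul(Rational(60553, 3), Pow(49588, -1)) = Mul(Rational(60553, 3), Rational(1, 49588)) = Rational(60553, 148764)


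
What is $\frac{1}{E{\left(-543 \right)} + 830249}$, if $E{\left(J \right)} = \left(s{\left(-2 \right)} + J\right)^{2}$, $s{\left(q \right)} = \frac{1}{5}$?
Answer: $\frac{25}{28122021} \approx 8.8898 \cdot 10^{-7}$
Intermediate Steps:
$s{\left(q \right)} = \frac{1}{5}$
$E{\left(J \right)} = \left(\frac{1}{5} + J\right)^{2}$
$\frac{1}{E{\left(-543 \right)} + 830249} = \frac{1}{\frac{\left(1 + 5 \left(-543\right)\right)^{2}}{25} + 830249} = \frac{1}{\frac{\left(1 - 2715\right)^{2}}{25} + 830249} = \frac{1}{\frac{\left(-2714\right)^{2}}{25} + 830249} = \frac{1}{\frac{1}{25} \cdot 7365796 + 830249} = \frac{1}{\frac{7365796}{25} + 830249} = \frac{1}{\frac{28122021}{25}} = \frac{25}{28122021}$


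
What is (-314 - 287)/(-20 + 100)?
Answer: -601/80 ≈ -7.5125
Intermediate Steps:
(-314 - 287)/(-20 + 100) = -601/80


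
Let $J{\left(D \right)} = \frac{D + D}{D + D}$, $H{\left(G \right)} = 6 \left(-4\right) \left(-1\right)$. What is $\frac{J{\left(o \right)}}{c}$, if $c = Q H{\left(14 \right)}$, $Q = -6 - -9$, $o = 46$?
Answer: $\frac{1}{72} \approx 0.013889$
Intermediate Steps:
$H{\left(G \right)} = 24$ ($H{\left(G \right)} = \left(-24\right) \left(-1\right) = 24$)
$Q = 3$ ($Q = -6 + 9 = 3$)
$c = 72$ ($c = 3 \cdot 24 = 72$)
$J{\left(D \right)} = 1$ ($J{\left(D \right)} = \frac{2 D}{2 D} = 2 D \frac{1}{2 D} = 1$)
$\frac{J{\left(o \right)}}{c} = 1 \cdot \frac{1}{72} = \frac{1}{72}$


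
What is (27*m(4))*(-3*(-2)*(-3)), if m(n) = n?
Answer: -1944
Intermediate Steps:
(27*m(4))*(-3*(-2)*(-3)) = (27*4)*(-3*(-2)*(-3)) = 108*(6*(-3)) = 108*(-18) = -1944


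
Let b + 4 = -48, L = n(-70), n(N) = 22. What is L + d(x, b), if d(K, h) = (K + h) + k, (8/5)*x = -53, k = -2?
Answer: -521/8 ≈ -65.125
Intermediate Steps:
L = 22
b = -52 (b = -4 - 48 = -52)
x = -265/8 (x = (5/8)*(-53) = -265/8 ≈ -33.125)
d(K, h) = -2 + K + h (d(K, h) = (K + h) - 2 = -2 + K + h)
L + d(x, b) = 22 + (-2 - 265/8 - 52) = 22 - 697/8 = -521/8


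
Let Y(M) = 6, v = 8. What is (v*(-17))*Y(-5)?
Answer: -816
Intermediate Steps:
(v*(-17))*Y(-5) = (8*(-17))*6 = -136*6 = -816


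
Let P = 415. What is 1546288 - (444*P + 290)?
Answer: 1361738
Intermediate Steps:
1546288 - (444*P + 290) = 1546288 - (444*415 + 290) = 1546288 - (184260 + 290) = 1546288 - 1*184550 = 1546288 - 184550 = 1361738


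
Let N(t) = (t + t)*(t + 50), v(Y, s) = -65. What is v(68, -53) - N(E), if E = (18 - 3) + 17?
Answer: -5313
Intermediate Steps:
E = 32 (E = 15 + 17 = 32)
N(t) = 2*t*(50 + t) (N(t) = (2*t)*(50 + t) = 2*t*(50 + t))
v(68, -53) - N(E) = -65 - 2*32*(50 + 32) = -65 - 2*32*82 = -65 - 1*5248 = -65 - 5248 = -5313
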